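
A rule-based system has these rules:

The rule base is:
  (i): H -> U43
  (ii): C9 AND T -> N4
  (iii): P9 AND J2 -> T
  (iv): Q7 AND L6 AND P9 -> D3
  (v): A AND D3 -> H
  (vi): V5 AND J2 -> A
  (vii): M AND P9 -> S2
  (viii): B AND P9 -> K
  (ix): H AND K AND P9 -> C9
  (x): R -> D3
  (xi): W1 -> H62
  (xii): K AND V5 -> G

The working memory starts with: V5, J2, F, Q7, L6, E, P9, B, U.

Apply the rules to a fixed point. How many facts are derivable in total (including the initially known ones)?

18

[1] (iii) [P9 AND J2 -> T]; (iv) [Q7 AND L6 AND P9 -> D3]; (vi) [V5 AND J2 -> A]; (viii) [B AND P9 -> K]. ⇒ new: T, D3, A, K.
[2] (v) [A AND D3 -> H]; (xii) [K AND V5 -> G]. ⇒ new: H, G.
[3] (i) [H -> U43]; (ix) [H AND K AND P9 -> C9]. ⇒ new: U43, C9.
[4] (ii) [C9 AND T -> N4]. ⇒ new: N4.
Closure: {A, B, C9, D3, E, F, G, H, J2, K, L6, N4, P9, Q7, T, U, U43, V5} — 18 facts.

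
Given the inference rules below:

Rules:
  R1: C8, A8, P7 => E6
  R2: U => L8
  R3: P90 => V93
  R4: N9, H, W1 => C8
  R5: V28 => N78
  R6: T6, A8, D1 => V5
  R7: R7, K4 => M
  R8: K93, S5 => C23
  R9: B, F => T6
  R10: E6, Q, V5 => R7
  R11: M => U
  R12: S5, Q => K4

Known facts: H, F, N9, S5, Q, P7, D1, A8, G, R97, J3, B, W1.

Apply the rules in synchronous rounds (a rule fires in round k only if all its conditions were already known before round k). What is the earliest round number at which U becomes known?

Round 1: R4 [N9, H, W1 => C8]; R9 [B, F => T6]; R12 [S5, Q => K4]. Adds C8, T6, K4.
Round 2: R1 [C8, A8, P7 => E6]; R6 [T6, A8, D1 => V5]. Adds E6, V5.
Round 3: R10 [E6, Q, V5 => R7]. Adds R7.
Round 4: R7 [R7, K4 => M]. Adds M.
Round 5: R11 [M => U]. Adds U.
U first appears in round 5.

5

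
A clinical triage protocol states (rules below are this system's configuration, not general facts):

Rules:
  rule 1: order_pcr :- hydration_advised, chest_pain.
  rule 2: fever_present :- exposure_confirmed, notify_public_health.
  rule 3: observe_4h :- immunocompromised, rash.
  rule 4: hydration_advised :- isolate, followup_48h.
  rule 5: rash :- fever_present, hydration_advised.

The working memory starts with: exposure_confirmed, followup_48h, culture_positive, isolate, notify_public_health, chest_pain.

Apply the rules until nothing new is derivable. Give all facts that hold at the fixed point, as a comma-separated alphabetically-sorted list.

chest_pain, culture_positive, exposure_confirmed, fever_present, followup_48h, hydration_advised, isolate, notify_public_health, order_pcr, rash

Round 1: rule 2 [fever_present :- exposure_confirmed, notify_public_health.]; rule 4 [hydration_advised :- isolate, followup_48h.]. Adds fever_present, hydration_advised.
Round 2: rule 1 [order_pcr :- hydration_advised, chest_pain.]; rule 5 [rash :- fever_present, hydration_advised.]. Adds order_pcr, rash.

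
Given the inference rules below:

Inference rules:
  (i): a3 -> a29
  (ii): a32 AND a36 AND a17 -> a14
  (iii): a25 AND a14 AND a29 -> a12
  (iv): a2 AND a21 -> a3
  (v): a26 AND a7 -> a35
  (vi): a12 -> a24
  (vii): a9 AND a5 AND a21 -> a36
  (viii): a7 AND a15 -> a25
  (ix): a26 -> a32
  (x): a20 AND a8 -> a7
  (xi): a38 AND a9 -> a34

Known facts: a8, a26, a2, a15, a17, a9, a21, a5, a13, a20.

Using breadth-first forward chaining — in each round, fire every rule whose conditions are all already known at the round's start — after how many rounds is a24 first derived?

[1] (iv) [a2 AND a21 -> a3]; (vii) [a9 AND a5 AND a21 -> a36]; (ix) [a26 -> a32]; (x) [a20 AND a8 -> a7]. ⇒ new: a3, a36, a32, a7.
[2] (i) [a3 -> a29]; (ii) [a32 AND a36 AND a17 -> a14]; (v) [a26 AND a7 -> a35]; (viii) [a7 AND a15 -> a25]. ⇒ new: a29, a14, a35, a25.
[3] (iii) [a25 AND a14 AND a29 -> a12]. ⇒ new: a12.
[4] (vi) [a12 -> a24]. ⇒ new: a24.
a24 first appears in round 4.

4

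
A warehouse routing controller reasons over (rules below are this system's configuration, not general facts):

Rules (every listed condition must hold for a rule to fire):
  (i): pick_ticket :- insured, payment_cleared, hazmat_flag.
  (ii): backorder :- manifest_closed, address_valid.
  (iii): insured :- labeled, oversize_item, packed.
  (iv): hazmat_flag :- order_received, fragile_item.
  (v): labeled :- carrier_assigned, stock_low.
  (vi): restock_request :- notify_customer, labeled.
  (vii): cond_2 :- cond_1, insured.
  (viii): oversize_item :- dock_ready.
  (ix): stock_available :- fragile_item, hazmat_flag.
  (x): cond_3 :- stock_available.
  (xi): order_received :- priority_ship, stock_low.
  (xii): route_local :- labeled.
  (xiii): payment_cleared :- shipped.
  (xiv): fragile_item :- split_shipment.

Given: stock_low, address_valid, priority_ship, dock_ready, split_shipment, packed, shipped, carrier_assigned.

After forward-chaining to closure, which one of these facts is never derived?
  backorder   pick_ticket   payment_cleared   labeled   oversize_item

backorder

Round 1: (v) [labeled :- carrier_assigned, stock_low.]; (viii) [oversize_item :- dock_ready.]; (xi) [order_received :- priority_ship, stock_low.]; (xiii) [payment_cleared :- shipped.]; (xiv) [fragile_item :- split_shipment.]. Adds labeled, oversize_item, order_received, payment_cleared, fragile_item.
Round 2: (iii) [insured :- labeled, oversize_item, packed.]; (iv) [hazmat_flag :- order_received, fragile_item.]; (xii) [route_local :- labeled.]. Adds insured, hazmat_flag, route_local.
Round 3: (i) [pick_ticket :- insured, payment_cleared, hazmat_flag.]; (ix) [stock_available :- fragile_item, hazmat_flag.]. Adds pick_ticket, stock_available.
Round 4: (x) [cond_3 :- stock_available.]. Adds cond_3.
Derived: pick_ticket (round 3), labeled (round 1), oversize_item (round 1), payment_cleared (round 1). backorder never appears in any round.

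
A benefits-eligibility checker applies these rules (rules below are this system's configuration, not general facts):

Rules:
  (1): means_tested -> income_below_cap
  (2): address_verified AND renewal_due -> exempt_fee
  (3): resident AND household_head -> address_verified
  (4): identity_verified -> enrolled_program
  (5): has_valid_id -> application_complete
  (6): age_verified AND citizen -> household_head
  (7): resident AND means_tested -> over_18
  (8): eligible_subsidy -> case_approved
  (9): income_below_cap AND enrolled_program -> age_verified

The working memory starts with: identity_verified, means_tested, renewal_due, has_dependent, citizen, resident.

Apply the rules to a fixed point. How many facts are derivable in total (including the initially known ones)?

13

Round 1 fires (1), (4), (7), giving income_below_cap, enrolled_program, over_18.
Round 2 fires (9), giving age_verified.
Round 3 fires (6), giving household_head.
Round 4 fires (3), giving address_verified.
Round 5 fires (2), giving exempt_fee.
Closure: {address_verified, age_verified, citizen, enrolled_program, exempt_fee, has_dependent, household_head, identity_verified, income_below_cap, means_tested, over_18, renewal_due, resident} — 13 facts.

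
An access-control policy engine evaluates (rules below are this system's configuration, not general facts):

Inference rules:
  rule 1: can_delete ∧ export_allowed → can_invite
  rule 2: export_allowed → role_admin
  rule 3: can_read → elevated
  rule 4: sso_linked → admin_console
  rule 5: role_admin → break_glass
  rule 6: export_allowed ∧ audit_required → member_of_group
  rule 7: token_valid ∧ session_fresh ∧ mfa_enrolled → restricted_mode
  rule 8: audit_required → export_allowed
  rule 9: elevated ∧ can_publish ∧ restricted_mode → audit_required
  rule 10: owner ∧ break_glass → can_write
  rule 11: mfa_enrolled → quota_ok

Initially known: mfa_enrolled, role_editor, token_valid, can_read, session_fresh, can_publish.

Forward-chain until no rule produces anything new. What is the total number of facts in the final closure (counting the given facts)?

14

Round 1 — rule 3, rule 7, rule 11, derive elevated, restricted_mode, quota_ok.
Round 2 — rule 9, derive audit_required.
Round 3 — rule 8, derive export_allowed.
Round 4 — rule 2, rule 6, derive role_admin, member_of_group.
Round 5 — rule 5, derive break_glass.
Closure: {audit_required, break_glass, can_publish, can_read, elevated, export_allowed, member_of_group, mfa_enrolled, quota_ok, restricted_mode, role_admin, role_editor, session_fresh, token_valid} — 14 facts.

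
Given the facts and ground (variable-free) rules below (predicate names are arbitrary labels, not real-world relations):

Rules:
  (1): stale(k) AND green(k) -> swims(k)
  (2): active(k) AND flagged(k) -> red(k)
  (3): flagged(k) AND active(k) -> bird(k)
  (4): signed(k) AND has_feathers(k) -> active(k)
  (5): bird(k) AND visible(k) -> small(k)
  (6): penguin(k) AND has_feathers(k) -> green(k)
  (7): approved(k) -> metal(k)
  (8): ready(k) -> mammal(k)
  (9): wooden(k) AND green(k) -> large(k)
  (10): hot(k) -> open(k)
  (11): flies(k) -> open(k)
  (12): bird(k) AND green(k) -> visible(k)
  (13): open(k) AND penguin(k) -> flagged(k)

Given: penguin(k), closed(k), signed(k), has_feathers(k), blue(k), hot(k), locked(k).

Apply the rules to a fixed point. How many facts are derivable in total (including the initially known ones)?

[1] (4) [signed(k) AND has_feathers(k) -> active(k)]; (6) [penguin(k) AND has_feathers(k) -> green(k)]; (10) [hot(k) -> open(k)]. ⇒ new: active(k), green(k), open(k).
[2] (13) [open(k) AND penguin(k) -> flagged(k)]. ⇒ new: flagged(k).
[3] (2) [active(k) AND flagged(k) -> red(k)]; (3) [flagged(k) AND active(k) -> bird(k)]. ⇒ new: red(k), bird(k).
[4] (12) [bird(k) AND green(k) -> visible(k)]. ⇒ new: visible(k).
[5] (5) [bird(k) AND visible(k) -> small(k)]. ⇒ new: small(k).
Closure: {active(k), bird(k), blue(k), closed(k), flagged(k), green(k), has_feathers(k), hot(k), locked(k), open(k), penguin(k), red(k), signed(k), small(k), visible(k)} — 15 facts.

15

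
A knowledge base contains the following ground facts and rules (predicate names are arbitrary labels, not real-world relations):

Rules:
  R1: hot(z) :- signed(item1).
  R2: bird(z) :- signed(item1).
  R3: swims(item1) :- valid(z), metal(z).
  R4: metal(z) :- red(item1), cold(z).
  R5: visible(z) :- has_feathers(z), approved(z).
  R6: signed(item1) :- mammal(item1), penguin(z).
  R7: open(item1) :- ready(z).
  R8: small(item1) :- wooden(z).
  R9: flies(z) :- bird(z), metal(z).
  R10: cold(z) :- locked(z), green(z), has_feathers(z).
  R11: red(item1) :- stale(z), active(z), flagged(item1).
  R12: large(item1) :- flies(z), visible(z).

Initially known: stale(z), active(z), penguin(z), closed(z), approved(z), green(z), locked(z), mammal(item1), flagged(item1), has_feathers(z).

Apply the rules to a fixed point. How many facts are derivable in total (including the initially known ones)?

[1] R5 [visible(z) :- has_feathers(z), approved(z).]; R6 [signed(item1) :- mammal(item1), penguin(z).]; R10 [cold(z) :- locked(z), green(z), has_feathers(z).]; R11 [red(item1) :- stale(z), active(z), flagged(item1).]. ⇒ new: visible(z), signed(item1), cold(z), red(item1).
[2] R1 [hot(z) :- signed(item1).]; R2 [bird(z) :- signed(item1).]; R4 [metal(z) :- red(item1), cold(z).]. ⇒ new: hot(z), bird(z), metal(z).
[3] R9 [flies(z) :- bird(z), metal(z).]. ⇒ new: flies(z).
[4] R12 [large(item1) :- flies(z), visible(z).]. ⇒ new: large(item1).
Closure: {active(z), approved(z), bird(z), closed(z), cold(z), flagged(item1), flies(z), green(z), has_feathers(z), hot(z), large(item1), locked(z), mammal(item1), metal(z), penguin(z), red(item1), signed(item1), stale(z), visible(z)} — 19 facts.

19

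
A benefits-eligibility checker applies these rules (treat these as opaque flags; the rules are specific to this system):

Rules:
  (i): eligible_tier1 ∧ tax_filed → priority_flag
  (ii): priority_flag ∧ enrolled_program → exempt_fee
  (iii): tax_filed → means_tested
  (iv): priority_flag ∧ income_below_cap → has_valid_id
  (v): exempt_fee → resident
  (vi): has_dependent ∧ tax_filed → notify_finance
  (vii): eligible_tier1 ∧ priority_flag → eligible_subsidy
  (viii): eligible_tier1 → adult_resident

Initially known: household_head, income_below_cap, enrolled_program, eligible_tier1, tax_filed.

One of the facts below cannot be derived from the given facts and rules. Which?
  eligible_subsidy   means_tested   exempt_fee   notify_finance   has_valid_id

Round 1 fires (i), (iii), (viii), giving priority_flag, means_tested, adult_resident.
Round 2 fires (ii), (iv), (vii), giving exempt_fee, has_valid_id, eligible_subsidy.
Round 3 fires (v), giving resident.
Derived: exempt_fee (round 2), means_tested (round 1), eligible_subsidy (round 2), has_valid_id (round 2). notify_finance never appears in any round.

notify_finance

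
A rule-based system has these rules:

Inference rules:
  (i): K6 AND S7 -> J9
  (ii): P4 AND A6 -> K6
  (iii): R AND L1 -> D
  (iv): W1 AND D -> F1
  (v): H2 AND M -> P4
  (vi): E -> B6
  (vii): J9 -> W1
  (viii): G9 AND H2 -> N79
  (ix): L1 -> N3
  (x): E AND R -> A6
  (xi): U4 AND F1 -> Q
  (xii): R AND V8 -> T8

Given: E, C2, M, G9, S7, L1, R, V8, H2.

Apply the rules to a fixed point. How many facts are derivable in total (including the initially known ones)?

Round 1: (iii) [R AND L1 -> D]; (v) [H2 AND M -> P4]; (vi) [E -> B6]; (viii) [G9 AND H2 -> N79]; (ix) [L1 -> N3]; (x) [E AND R -> A6]; (xii) [R AND V8 -> T8]. New: D, P4, B6, N79, N3, A6, T8.
Round 2: (ii) [P4 AND A6 -> K6]. New: K6.
Round 3: (i) [K6 AND S7 -> J9]. New: J9.
Round 4: (vii) [J9 -> W1]. New: W1.
Round 5: (iv) [W1 AND D -> F1]. New: F1.
Closure: {A6, B6, C2, D, E, F1, G9, H2, J9, K6, L1, M, N3, N79, P4, R, S7, T8, V8, W1} — 20 facts.

20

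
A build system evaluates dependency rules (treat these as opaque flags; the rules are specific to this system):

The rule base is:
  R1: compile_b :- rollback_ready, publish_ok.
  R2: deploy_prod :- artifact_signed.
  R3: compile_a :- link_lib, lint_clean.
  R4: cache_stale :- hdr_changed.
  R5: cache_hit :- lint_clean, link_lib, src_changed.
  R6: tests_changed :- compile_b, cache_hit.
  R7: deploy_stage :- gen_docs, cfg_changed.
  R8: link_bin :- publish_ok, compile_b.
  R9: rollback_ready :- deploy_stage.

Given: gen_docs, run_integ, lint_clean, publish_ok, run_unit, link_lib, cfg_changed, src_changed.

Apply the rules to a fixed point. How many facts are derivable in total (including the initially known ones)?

15

Round 1 fires R3, R5, R7, giving compile_a, cache_hit, deploy_stage.
Round 2 fires R9, giving rollback_ready.
Round 3 fires R1, giving compile_b.
Round 4 fires R6, R8, giving tests_changed, link_bin.
Closure: {cache_hit, cfg_changed, compile_a, compile_b, deploy_stage, gen_docs, link_bin, link_lib, lint_clean, publish_ok, rollback_ready, run_integ, run_unit, src_changed, tests_changed} — 15 facts.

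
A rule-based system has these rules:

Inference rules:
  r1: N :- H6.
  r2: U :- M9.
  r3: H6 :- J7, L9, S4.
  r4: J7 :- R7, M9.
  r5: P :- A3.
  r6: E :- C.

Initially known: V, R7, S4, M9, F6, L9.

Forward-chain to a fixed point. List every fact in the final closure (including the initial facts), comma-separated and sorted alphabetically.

F6, H6, J7, L9, M9, N, R7, S4, U, V

Round 1: r2 [U :- M9.]; r4 [J7 :- R7, M9.]. New: U, J7.
Round 2: r3 [H6 :- J7, L9, S4.]. New: H6.
Round 3: r1 [N :- H6.]. New: N.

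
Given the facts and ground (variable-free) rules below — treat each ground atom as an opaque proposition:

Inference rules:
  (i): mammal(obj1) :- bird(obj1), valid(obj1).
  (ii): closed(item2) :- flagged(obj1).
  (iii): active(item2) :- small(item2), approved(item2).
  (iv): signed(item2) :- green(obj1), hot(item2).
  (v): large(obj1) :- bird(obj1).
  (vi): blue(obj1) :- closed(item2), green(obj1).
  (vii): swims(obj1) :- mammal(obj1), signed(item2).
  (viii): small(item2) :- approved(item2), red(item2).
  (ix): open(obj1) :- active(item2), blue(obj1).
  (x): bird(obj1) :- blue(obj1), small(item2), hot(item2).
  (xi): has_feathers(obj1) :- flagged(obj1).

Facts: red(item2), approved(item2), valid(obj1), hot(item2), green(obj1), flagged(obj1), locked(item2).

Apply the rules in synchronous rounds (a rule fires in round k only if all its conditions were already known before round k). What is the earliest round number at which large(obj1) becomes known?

4

Round 1: (ii) [closed(item2) :- flagged(obj1).]; (iv) [signed(item2) :- green(obj1), hot(item2).]; (viii) [small(item2) :- approved(item2), red(item2).]; (xi) [has_feathers(obj1) :- flagged(obj1).]. New: closed(item2), signed(item2), small(item2), has_feathers(obj1).
Round 2: (iii) [active(item2) :- small(item2), approved(item2).]; (vi) [blue(obj1) :- closed(item2), green(obj1).]. New: active(item2), blue(obj1).
Round 3: (ix) [open(obj1) :- active(item2), blue(obj1).]; (x) [bird(obj1) :- blue(obj1), small(item2), hot(item2).]. New: open(obj1), bird(obj1).
Round 4: (i) [mammal(obj1) :- bird(obj1), valid(obj1).]; (v) [large(obj1) :- bird(obj1).]. New: mammal(obj1), large(obj1).
large(obj1) first appears in round 4.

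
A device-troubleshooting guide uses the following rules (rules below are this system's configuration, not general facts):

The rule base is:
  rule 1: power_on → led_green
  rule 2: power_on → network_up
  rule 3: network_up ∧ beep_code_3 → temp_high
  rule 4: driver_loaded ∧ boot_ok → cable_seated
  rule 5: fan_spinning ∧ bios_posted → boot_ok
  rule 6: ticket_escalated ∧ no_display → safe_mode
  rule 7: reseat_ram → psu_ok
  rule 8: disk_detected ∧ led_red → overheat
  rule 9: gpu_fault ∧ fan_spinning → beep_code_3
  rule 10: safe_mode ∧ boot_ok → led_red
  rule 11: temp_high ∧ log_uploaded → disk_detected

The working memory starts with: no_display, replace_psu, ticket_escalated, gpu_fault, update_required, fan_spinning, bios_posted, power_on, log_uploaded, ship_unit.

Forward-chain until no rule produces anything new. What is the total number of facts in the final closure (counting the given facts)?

Round 1 fires rule 1, rule 2, rule 5, rule 6, rule 9, giving led_green, network_up, boot_ok, safe_mode, beep_code_3.
Round 2 fires rule 3, rule 10, giving temp_high, led_red.
Round 3 fires rule 11, giving disk_detected.
Round 4 fires rule 8, giving overheat.
Closure: {beep_code_3, bios_posted, boot_ok, disk_detected, fan_spinning, gpu_fault, led_green, led_red, log_uploaded, network_up, no_display, overheat, power_on, replace_psu, safe_mode, ship_unit, temp_high, ticket_escalated, update_required} — 19 facts.

19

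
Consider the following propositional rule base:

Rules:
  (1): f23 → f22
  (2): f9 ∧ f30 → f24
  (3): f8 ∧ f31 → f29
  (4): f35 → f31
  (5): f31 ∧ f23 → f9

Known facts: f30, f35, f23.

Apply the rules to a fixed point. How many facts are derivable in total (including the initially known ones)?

7

Round 1 — (1), (4), derive f22, f31.
Round 2 — (5), derive f9.
Round 3 — (2), derive f24.
Closure: {f22, f23, f24, f30, f31, f35, f9} — 7 facts.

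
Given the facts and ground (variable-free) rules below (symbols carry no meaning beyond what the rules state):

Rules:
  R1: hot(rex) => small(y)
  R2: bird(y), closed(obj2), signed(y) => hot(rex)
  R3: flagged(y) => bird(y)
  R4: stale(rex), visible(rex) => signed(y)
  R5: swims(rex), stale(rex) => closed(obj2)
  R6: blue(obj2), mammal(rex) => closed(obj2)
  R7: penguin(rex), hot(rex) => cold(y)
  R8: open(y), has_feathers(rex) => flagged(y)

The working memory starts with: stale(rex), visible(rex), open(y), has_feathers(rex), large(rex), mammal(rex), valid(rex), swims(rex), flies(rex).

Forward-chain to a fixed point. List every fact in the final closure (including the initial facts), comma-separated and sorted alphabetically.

bird(y), closed(obj2), flagged(y), flies(rex), has_feathers(rex), hot(rex), large(rex), mammal(rex), open(y), signed(y), small(y), stale(rex), swims(rex), valid(rex), visible(rex)

Round 1: R4 [stale(rex), visible(rex) => signed(y)]; R5 [swims(rex), stale(rex) => closed(obj2)]; R8 [open(y), has_feathers(rex) => flagged(y)]. New: signed(y), closed(obj2), flagged(y).
Round 2: R3 [flagged(y) => bird(y)]. New: bird(y).
Round 3: R2 [bird(y), closed(obj2), signed(y) => hot(rex)]. New: hot(rex).
Round 4: R1 [hot(rex) => small(y)]. New: small(y).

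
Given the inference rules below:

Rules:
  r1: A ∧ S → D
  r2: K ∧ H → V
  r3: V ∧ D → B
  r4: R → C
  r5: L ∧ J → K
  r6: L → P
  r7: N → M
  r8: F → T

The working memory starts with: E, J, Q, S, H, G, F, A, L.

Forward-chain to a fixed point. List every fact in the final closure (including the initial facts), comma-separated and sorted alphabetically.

A, B, D, E, F, G, H, J, K, L, P, Q, S, T, V

Round 1: r1 [A ∧ S → D]; r5 [L ∧ J → K]; r6 [L → P]; r8 [F → T]. Adds D, K, P, T.
Round 2: r2 [K ∧ H → V]. Adds V.
Round 3: r3 [V ∧ D → B]. Adds B.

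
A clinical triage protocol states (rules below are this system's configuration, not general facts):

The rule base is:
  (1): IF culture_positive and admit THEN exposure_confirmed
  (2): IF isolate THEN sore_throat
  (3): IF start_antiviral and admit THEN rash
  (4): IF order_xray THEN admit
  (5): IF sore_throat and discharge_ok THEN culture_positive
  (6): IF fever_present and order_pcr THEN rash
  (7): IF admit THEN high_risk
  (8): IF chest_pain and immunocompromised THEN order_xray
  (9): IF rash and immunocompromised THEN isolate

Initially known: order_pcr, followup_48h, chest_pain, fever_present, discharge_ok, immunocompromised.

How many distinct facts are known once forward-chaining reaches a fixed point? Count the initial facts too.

14

Round 1 fires (6), (8), giving rash, order_xray.
Round 2 fires (4), (9), giving admit, isolate.
Round 3 fires (2), (7), giving sore_throat, high_risk.
Round 4 fires (5), giving culture_positive.
Round 5 fires (1), giving exposure_confirmed.
Closure: {admit, chest_pain, culture_positive, discharge_ok, exposure_confirmed, fever_present, followup_48h, high_risk, immunocompromised, isolate, order_pcr, order_xray, rash, sore_throat} — 14 facts.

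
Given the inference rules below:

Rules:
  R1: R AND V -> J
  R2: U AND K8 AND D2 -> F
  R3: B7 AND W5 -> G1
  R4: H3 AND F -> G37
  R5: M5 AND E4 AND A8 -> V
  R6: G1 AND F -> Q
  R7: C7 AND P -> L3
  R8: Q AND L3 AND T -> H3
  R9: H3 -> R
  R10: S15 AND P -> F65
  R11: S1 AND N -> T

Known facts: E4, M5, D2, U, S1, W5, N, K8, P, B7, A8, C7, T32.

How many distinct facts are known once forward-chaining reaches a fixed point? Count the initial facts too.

Round 1: R2 [U AND K8 AND D2 -> F]; R3 [B7 AND W5 -> G1]; R5 [M5 AND E4 AND A8 -> V]; R7 [C7 AND P -> L3]; R11 [S1 AND N -> T]. New: F, G1, V, L3, T.
Round 2: R6 [G1 AND F -> Q]. New: Q.
Round 3: R8 [Q AND L3 AND T -> H3]. New: H3.
Round 4: R4 [H3 AND F -> G37]; R9 [H3 -> R]. New: G37, R.
Round 5: R1 [R AND V -> J]. New: J.
Closure: {A8, B7, C7, D2, E4, F, G1, G37, H3, J, K8, L3, M5, N, P, Q, R, S1, T, T32, U, V, W5} — 23 facts.

23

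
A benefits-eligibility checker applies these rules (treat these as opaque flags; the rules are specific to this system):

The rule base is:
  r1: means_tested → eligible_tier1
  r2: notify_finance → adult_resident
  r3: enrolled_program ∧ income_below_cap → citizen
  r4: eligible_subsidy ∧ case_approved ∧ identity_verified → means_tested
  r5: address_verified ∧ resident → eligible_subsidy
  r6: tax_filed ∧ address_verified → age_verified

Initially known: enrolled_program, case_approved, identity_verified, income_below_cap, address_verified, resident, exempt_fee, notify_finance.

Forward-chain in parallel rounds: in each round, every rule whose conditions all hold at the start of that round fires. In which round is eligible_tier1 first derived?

3

Round 1: r2 [notify_finance → adult_resident]; r3 [enrolled_program ∧ income_below_cap → citizen]; r5 [address_verified ∧ resident → eligible_subsidy]. Adds adult_resident, citizen, eligible_subsidy.
Round 2: r4 [eligible_subsidy ∧ case_approved ∧ identity_verified → means_tested]. Adds means_tested.
Round 3: r1 [means_tested → eligible_tier1]. Adds eligible_tier1.
eligible_tier1 first appears in round 3.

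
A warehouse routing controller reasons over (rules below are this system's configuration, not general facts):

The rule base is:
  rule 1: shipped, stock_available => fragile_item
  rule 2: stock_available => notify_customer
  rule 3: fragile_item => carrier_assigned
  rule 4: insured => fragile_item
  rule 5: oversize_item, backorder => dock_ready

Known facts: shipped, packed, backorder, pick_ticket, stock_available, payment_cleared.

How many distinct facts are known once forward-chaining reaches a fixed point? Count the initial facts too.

9

Round 1: rule 1 [shipped, stock_available => fragile_item]; rule 2 [stock_available => notify_customer]. New: fragile_item, notify_customer.
Round 2: rule 3 [fragile_item => carrier_assigned]. New: carrier_assigned.
Closure: {backorder, carrier_assigned, fragile_item, notify_customer, packed, payment_cleared, pick_ticket, shipped, stock_available} — 9 facts.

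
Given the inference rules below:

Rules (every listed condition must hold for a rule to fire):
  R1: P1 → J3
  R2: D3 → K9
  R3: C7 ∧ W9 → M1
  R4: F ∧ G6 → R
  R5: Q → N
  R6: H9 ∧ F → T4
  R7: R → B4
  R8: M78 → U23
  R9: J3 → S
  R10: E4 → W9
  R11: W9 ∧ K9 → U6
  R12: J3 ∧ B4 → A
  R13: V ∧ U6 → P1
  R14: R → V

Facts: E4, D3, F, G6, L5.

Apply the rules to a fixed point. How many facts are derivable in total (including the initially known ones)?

15

Round 1: R2 [D3 → K9]; R4 [F ∧ G6 → R]; R10 [E4 → W9]. New: K9, R, W9.
Round 2: R7 [R → B4]; R11 [W9 ∧ K9 → U6]; R14 [R → V]. New: B4, U6, V.
Round 3: R13 [V ∧ U6 → P1]. New: P1.
Round 4: R1 [P1 → J3]. New: J3.
Round 5: R9 [J3 → S]; R12 [J3 ∧ B4 → A]. New: S, A.
Closure: {A, B4, D3, E4, F, G6, J3, K9, L5, P1, R, S, U6, V, W9} — 15 facts.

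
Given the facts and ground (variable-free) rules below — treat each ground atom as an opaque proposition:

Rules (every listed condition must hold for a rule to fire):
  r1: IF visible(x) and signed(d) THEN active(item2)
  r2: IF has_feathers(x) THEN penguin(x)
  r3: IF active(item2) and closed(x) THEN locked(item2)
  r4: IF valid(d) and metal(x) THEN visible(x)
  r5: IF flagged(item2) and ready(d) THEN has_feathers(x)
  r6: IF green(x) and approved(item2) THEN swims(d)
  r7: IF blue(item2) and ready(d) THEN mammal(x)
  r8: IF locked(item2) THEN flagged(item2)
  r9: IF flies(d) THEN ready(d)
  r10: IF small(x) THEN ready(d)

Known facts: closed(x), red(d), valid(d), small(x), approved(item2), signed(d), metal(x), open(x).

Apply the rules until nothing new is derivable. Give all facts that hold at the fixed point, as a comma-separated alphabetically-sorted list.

Round 1 fires r4, r10, giving visible(x), ready(d).
Round 2 fires r1, giving active(item2).
Round 3 fires r3, giving locked(item2).
Round 4 fires r8, giving flagged(item2).
Round 5 fires r5, giving has_feathers(x).
Round 6 fires r2, giving penguin(x).

active(item2), approved(item2), closed(x), flagged(item2), has_feathers(x), locked(item2), metal(x), open(x), penguin(x), ready(d), red(d), signed(d), small(x), valid(d), visible(x)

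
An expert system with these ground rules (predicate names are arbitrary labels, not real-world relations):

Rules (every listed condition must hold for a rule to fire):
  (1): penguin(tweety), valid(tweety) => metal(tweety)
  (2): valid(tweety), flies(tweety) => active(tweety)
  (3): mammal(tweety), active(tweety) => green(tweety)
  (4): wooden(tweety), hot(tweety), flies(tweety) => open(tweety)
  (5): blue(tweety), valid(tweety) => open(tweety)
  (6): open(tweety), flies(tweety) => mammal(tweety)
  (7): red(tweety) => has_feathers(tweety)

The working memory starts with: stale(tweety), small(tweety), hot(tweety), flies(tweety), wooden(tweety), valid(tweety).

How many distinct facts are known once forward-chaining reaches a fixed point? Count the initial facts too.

10

Round 1: (2) [valid(tweety), flies(tweety) => active(tweety)]; (4) [wooden(tweety), hot(tweety), flies(tweety) => open(tweety)]. New: active(tweety), open(tweety).
Round 2: (6) [open(tweety), flies(tweety) => mammal(tweety)]. New: mammal(tweety).
Round 3: (3) [mammal(tweety), active(tweety) => green(tweety)]. New: green(tweety).
Closure: {active(tweety), flies(tweety), green(tweety), hot(tweety), mammal(tweety), open(tweety), small(tweety), stale(tweety), valid(tweety), wooden(tweety)} — 10 facts.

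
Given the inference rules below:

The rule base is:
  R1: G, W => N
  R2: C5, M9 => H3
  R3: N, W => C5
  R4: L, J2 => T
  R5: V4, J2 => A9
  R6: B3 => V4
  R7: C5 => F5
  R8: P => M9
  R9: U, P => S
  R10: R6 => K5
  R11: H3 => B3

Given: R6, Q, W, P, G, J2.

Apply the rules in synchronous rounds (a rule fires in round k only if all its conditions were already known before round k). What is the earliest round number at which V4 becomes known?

Round 1: R1 [G, W => N]; R8 [P => M9]; R10 [R6 => K5]. Adds N, M9, K5.
Round 2: R3 [N, W => C5]. Adds C5.
Round 3: R2 [C5, M9 => H3]; R7 [C5 => F5]. Adds H3, F5.
Round 4: R11 [H3 => B3]. Adds B3.
Round 5: R6 [B3 => V4]. Adds V4.
V4 first appears in round 5.

5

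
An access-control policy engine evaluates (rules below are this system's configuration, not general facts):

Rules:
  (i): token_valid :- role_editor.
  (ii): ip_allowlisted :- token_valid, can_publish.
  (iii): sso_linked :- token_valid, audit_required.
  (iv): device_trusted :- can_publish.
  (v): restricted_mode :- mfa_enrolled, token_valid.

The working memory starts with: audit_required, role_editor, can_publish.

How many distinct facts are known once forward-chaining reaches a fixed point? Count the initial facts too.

7

Round 1: (i) [token_valid :- role_editor.]; (iv) [device_trusted :- can_publish.]. Adds token_valid, device_trusted.
Round 2: (ii) [ip_allowlisted :- token_valid, can_publish.]; (iii) [sso_linked :- token_valid, audit_required.]. Adds ip_allowlisted, sso_linked.
Closure: {audit_required, can_publish, device_trusted, ip_allowlisted, role_editor, sso_linked, token_valid} — 7 facts.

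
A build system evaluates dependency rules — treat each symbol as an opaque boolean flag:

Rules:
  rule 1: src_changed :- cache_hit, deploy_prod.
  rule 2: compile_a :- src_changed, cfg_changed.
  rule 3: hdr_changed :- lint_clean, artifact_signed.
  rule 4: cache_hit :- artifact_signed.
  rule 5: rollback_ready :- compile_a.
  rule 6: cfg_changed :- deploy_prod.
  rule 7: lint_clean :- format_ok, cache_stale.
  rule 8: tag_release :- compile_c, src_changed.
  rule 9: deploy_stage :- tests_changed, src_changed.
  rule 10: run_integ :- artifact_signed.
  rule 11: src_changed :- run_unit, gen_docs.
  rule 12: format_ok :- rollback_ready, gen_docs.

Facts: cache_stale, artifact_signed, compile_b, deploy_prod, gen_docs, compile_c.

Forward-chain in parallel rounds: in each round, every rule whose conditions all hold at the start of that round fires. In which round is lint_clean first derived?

[1] rule 4 [cache_hit :- artifact_signed.]; rule 6 [cfg_changed :- deploy_prod.]; rule 10 [run_integ :- artifact_signed.]. ⇒ new: cache_hit, cfg_changed, run_integ.
[2] rule 1 [src_changed :- cache_hit, deploy_prod.]. ⇒ new: src_changed.
[3] rule 2 [compile_a :- src_changed, cfg_changed.]; rule 8 [tag_release :- compile_c, src_changed.]. ⇒ new: compile_a, tag_release.
[4] rule 5 [rollback_ready :- compile_a.]. ⇒ new: rollback_ready.
[5] rule 12 [format_ok :- rollback_ready, gen_docs.]. ⇒ new: format_ok.
[6] rule 7 [lint_clean :- format_ok, cache_stale.]. ⇒ new: lint_clean.
lint_clean first appears in round 6.

6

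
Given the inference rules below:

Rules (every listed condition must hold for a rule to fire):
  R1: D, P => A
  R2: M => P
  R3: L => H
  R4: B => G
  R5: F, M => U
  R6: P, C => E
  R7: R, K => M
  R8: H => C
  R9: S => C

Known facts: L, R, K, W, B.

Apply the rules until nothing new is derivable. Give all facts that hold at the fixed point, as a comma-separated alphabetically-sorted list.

[1] R3 [L => H]; R4 [B => G]; R7 [R, K => M]. ⇒ new: H, G, M.
[2] R2 [M => P]; R8 [H => C]. ⇒ new: P, C.
[3] R6 [P, C => E]. ⇒ new: E.

B, C, E, G, H, K, L, M, P, R, W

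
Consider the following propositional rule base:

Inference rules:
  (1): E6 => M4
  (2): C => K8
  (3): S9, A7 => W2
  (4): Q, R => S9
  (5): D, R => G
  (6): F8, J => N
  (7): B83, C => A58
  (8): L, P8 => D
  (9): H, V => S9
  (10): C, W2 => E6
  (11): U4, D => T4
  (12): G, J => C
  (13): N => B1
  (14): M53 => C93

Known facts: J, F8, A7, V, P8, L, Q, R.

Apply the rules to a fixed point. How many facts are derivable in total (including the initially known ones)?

18

Round 1: (4) [Q, R => S9]; (6) [F8, J => N]; (8) [L, P8 => D]. New: S9, N, D.
Round 2: (3) [S9, A7 => W2]; (5) [D, R => G]; (13) [N => B1]. New: W2, G, B1.
Round 3: (12) [G, J => C]. New: C.
Round 4: (2) [C => K8]; (10) [C, W2 => E6]. New: K8, E6.
Round 5: (1) [E6 => M4]. New: M4.
Closure: {A7, B1, C, D, E6, F8, G, J, K8, L, M4, N, P8, Q, R, S9, V, W2} — 18 facts.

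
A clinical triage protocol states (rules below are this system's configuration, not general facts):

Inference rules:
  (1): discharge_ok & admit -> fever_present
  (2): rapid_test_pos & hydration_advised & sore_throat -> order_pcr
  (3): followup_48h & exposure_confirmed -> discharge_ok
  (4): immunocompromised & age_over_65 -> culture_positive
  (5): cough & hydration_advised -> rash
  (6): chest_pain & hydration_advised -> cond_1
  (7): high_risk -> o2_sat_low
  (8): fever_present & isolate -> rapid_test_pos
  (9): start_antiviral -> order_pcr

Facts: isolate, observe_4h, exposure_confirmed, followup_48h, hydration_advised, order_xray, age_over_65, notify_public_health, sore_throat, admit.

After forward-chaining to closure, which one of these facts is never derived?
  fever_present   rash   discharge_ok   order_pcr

rash

[1] (3) [followup_48h & exposure_confirmed -> discharge_ok]. ⇒ new: discharge_ok.
[2] (1) [discharge_ok & admit -> fever_present]. ⇒ new: fever_present.
[3] (8) [fever_present & isolate -> rapid_test_pos]. ⇒ new: rapid_test_pos.
[4] (2) [rapid_test_pos & hydration_advised & sore_throat -> order_pcr]. ⇒ new: order_pcr.
Derived: fever_present (round 2), discharge_ok (round 1), order_pcr (round 4). rash never appears in any round.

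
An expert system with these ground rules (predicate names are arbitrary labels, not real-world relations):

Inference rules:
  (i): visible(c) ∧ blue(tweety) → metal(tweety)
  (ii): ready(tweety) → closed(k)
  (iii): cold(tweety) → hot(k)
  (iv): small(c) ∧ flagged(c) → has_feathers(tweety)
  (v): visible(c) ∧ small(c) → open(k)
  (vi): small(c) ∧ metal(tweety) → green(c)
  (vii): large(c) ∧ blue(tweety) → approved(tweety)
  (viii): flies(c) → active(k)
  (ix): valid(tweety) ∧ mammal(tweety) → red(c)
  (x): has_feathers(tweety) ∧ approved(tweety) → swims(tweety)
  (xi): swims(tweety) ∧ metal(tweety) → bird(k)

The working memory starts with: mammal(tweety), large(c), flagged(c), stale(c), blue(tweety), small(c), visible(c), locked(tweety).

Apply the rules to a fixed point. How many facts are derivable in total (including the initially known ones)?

15

Round 1 — (i), (iv), (v), (vii), derive metal(tweety), has_feathers(tweety), open(k), approved(tweety).
Round 2 — (vi), (x), derive green(c), swims(tweety).
Round 3 — (xi), derive bird(k).
Closure: {approved(tweety), bird(k), blue(tweety), flagged(c), green(c), has_feathers(tweety), large(c), locked(tweety), mammal(tweety), metal(tweety), open(k), small(c), stale(c), swims(tweety), visible(c)} — 15 facts.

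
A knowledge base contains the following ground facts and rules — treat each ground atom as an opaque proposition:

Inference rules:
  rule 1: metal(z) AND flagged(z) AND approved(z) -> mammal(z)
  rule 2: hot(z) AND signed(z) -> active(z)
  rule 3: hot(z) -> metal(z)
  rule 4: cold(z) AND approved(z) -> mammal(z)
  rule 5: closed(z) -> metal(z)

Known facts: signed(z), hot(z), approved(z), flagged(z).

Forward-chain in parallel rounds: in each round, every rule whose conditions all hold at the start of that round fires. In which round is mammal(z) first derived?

2

Round 1 — rule 2, rule 3, derive active(z), metal(z).
Round 2 — rule 1, derive mammal(z).
mammal(z) first appears in round 2.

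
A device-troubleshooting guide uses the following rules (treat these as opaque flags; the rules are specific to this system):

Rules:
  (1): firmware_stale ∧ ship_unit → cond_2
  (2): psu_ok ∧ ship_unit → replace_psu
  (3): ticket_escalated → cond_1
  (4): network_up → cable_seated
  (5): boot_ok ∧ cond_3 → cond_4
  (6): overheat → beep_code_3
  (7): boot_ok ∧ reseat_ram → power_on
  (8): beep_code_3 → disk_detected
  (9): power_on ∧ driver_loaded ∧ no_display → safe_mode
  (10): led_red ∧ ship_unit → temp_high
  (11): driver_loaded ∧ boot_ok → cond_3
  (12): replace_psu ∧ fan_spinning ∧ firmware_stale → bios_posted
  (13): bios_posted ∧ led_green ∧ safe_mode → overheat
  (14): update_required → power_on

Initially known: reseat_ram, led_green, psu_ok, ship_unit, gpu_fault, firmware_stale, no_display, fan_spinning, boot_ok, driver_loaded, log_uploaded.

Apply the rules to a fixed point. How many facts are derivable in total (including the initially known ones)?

Round 1 — (1), (2), (7), (11), derive cond_2, replace_psu, power_on, cond_3.
Round 2 — (5), (9), (12), derive cond_4, safe_mode, bios_posted.
Round 3 — (13), derive overheat.
Round 4 — (6), derive beep_code_3.
Round 5 — (8), derive disk_detected.
Closure: {beep_code_3, bios_posted, boot_ok, cond_2, cond_3, cond_4, disk_detected, driver_loaded, fan_spinning, firmware_stale, gpu_fault, led_green, log_uploaded, no_display, overheat, power_on, psu_ok, replace_psu, reseat_ram, safe_mode, ship_unit} — 21 facts.

21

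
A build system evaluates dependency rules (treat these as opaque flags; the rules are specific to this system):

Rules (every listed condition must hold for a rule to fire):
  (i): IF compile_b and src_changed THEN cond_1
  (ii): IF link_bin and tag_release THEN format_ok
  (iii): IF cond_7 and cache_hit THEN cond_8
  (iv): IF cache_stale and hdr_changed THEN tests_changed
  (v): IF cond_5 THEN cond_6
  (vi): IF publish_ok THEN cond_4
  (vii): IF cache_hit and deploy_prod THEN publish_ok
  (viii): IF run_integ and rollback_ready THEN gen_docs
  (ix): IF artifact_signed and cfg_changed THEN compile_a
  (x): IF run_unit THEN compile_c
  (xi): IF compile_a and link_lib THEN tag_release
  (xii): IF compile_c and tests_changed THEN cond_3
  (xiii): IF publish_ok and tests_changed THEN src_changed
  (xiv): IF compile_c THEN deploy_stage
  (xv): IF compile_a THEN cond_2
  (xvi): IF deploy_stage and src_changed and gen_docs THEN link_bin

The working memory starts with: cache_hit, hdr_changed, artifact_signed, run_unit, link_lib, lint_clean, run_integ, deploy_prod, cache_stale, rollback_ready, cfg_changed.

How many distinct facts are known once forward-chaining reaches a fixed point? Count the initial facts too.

Round 1: (iv) [IF cache_stale and hdr_changed THEN tests_changed]; (vii) [IF cache_hit and deploy_prod THEN publish_ok]; (viii) [IF run_integ and rollback_ready THEN gen_docs]; (ix) [IF artifact_signed and cfg_changed THEN compile_a]; (x) [IF run_unit THEN compile_c]. New: tests_changed, publish_ok, gen_docs, compile_a, compile_c.
Round 2: (vi) [IF publish_ok THEN cond_4]; (xi) [IF compile_a and link_lib THEN tag_release]; (xii) [IF compile_c and tests_changed THEN cond_3]; (xiii) [IF publish_ok and tests_changed THEN src_changed]; (xiv) [IF compile_c THEN deploy_stage]; (xv) [IF compile_a THEN cond_2]. New: cond_4, tag_release, cond_3, src_changed, deploy_stage, cond_2.
Round 3: (xvi) [IF deploy_stage and src_changed and gen_docs THEN link_bin]. New: link_bin.
Round 4: (ii) [IF link_bin and tag_release THEN format_ok]. New: format_ok.
Closure: {artifact_signed, cache_hit, cache_stale, cfg_changed, compile_a, compile_c, cond_2, cond_3, cond_4, deploy_prod, deploy_stage, format_ok, gen_docs, hdr_changed, link_bin, link_lib, lint_clean, publish_ok, rollback_ready, run_integ, run_unit, src_changed, tag_release, tests_changed} — 24 facts.

24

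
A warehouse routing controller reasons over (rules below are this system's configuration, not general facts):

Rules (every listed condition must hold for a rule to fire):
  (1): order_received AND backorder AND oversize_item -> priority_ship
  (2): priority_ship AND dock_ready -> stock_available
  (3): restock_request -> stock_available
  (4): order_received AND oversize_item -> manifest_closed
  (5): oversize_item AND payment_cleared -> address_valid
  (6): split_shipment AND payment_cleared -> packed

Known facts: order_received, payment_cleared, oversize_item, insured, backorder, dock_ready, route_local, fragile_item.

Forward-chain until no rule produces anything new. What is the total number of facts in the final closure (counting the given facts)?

12

Round 1: (1) [order_received AND backorder AND oversize_item -> priority_ship]; (4) [order_received AND oversize_item -> manifest_closed]; (5) [oversize_item AND payment_cleared -> address_valid]. Adds priority_ship, manifest_closed, address_valid.
Round 2: (2) [priority_ship AND dock_ready -> stock_available]. Adds stock_available.
Closure: {address_valid, backorder, dock_ready, fragile_item, insured, manifest_closed, order_received, oversize_item, payment_cleared, priority_ship, route_local, stock_available} — 12 facts.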